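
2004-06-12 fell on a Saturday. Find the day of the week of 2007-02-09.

June 12, 2004 → June 12, 2005: 365 days.
June 12, 2005 → June 12, 2006: 365 days.
June 2006: 30 − 12 = 18 days remain.
Then July (31), August (31), September (30), October (31), November (30), December (31), January (31): 31 + 31 + 30 + 31 + 30 + 31 + 31 = 215 days.
February 1–9, 2007: 9 days (2007 is not a leap year).
Residual: 242 days.
Total: 972 days.
972 mod 7 = 6, so 6 days after Saturday is Friday.

Friday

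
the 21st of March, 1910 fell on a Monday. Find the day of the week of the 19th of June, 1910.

March 1910: 31 − 21 = 10 days remain.
Then April (30), May (31): 30 + 31 = 61 days.
June 1–19, 1910: 19 days.
Total: 10 + 61 + 19 = 90 days.
90 mod 7 = 6, so 6 days after Monday is Sunday.

Sunday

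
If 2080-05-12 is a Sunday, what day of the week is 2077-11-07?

Count forward from the earlier date (November 7, 2077) to the later (May 12, 2080):
Day-of-year of November 7, 2077: 311.
Day-of-year of May 12, 2080: 133.
2077 has 365 days, so 365 − 311 = 54 days remain in 2077.
Full years: 2078: 365; 2079: 365. Sum = 730.
Total: 54 + 730 + 133 = 917 days.
917 is a multiple of 7, so 2077-11-07 falls on the same weekday: Sunday.

Sunday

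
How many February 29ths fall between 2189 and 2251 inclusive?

Years divisible by 4: 2192, 2196, …, 2248 — 15 in all.
Of these, 2200 is divisible by 100 but not 400, so not leap.
Leap years: 15 − 1 = 14.

14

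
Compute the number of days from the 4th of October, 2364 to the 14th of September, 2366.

October 4, 2364 → October 4, 2365: 365 days.
October 2365: 31 − 4 = 27 days remain.
Then 10 full months totalling 304 days.
September 1–14, 2366: 14 days.
Residual: 345 days.
Total: 710 days.

710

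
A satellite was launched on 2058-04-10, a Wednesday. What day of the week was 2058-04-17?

Within April 2058: 17 − 10 = 7 days.
7 is a multiple of 7, so 2058-04-17 falls on the same weekday: Wednesday.

Wednesday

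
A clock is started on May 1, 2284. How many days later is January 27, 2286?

636

Day-of-year of May 1, 2284: 122.
Day-of-year of January 27, 2286: 27.
2284 has 366 days, so 366 − 122 = 244 days remain in 2284.
Full years: 2285: 365. Sum = 365.
Total: 244 + 365 + 27 = 636 days.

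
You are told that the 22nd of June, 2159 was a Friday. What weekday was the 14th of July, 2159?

Saturday

June 2159: 30 − 22 = 8 days remain.
July 1–14, 2159: 14 days.
Total: 8 + 14 = 22 days.
22 mod 7 = 1, so 1 day after Friday is Saturday.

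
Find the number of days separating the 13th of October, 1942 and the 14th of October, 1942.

Within October 1942: 14 − 13 = 1 day.

1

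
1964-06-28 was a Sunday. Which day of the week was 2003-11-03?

Monday

Day-of-year of June 28, 1964: 180.
Day-of-year of November 3, 2003: 307.
1964 has 366 days, so 366 − 180 = 186 days remain in 1964.
Full years 1965–2002: 29 common + 9 leap = 29×365 + 9×366 = 13879 days.
Total: 186 + 13879 + 307 = 14372 days.
14372 mod 7 = 1, so 1 day after Sunday is Monday.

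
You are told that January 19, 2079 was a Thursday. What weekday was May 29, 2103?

Tuesday

Day-of-year of January 19, 2079: 19.
Day-of-year of May 29, 2103: 149.
2079 has 365 days, so 365 − 19 = 346 days remain in 2079.
Full years 2080–2102: 18 common + 5 leap = 18×365 + 5×366 = 8400 days.
Total: 346 + 8400 + 149 = 8895 days.
8895 mod 7 = 5, so 5 days after Thursday is Tuesday.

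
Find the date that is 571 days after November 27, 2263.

June 20, 2265

Count 571 days after November 27, 2263:
Day-of-year of November 27, 2263: 331.
Day-of-year of June 20, 2265: 171.
2263 has 365 days, so 365 − 331 = 34 days remain in 2263.
Full years: 2264: 366. Sum = 366.
Total: 34 + 366 + 171 = 571 days.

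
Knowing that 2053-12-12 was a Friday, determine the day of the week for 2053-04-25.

Count forward from the earlier date (April 25, 2053) to the later (December 12, 2053):
April 2053: 30 − 25 = 5 days remain.
Then May (31), June (30), July (31), August (31), September (30), October (31), November (30): 31 + 30 + 31 + 31 + 30 + 31 + 30 = 214 days.
December 1–12, 2053: 12 days.
Total: 5 + 214 + 12 = 231 days.
231 is a multiple of 7, so 2053-04-25 falls on the same weekday: Friday.

Friday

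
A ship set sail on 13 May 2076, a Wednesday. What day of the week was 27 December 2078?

Tuesday

May 13, 2076 → May 13, 2077: 365 days.
May 13, 2077 → May 13, 2078: 365 days.
May 2078: 31 − 13 = 18 days remain.
Then June (30), July (31), August (31), September (30), October (31), November (30): 30 + 31 + 31 + 30 + 31 + 30 = 183 days.
December 1–27, 2078: 27 days.
Residual: 228 days.
Total: 958 days.
958 mod 7 = 6, so 6 days after Wednesday is Tuesday.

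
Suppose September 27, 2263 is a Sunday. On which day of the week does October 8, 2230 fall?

Count forward from the earlier date (October 8, 2230) to the later (September 27, 2263):
Day-of-year of October 8, 2230: 281.
Day-of-year of September 27, 2263: 270.
2230 has 365 days, so 365 − 281 = 84 days remain in 2230.
Full years 2231–2262: 24 common + 8 leap = 24×365 + 8×366 = 11688 days.
Total: 84 + 11688 + 270 = 12042 days.
12042 mod 7 = 2, so 2 days before Sunday is Friday.

Friday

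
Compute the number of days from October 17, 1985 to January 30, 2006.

From October 17, 1985 to October 17, 2005: 20 years, of which 5 contain a Feb 29 — 15×365 + 5×366 = 7305 days.
(2000 is a leap year (divisible by 400).)
October 2005: 31 − 17 = 14 days remain.
Then November (30), December (31): 30 + 31 = 61 days.
January 1–30, 2006: 30 days.
Residual: 105 days.
Total: 7410 days.

7410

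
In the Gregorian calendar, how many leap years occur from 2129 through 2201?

Years divisible by 4: 2132, 2136, …, 2200 — 18 in all.
Of these, 2200 is divisible by 100 but not 400, so not leap.
Leap years: 18 − 1 = 17.

17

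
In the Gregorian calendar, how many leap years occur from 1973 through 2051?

Years divisible by 4: 1976, 1980, …, 2048 — 19 in all.
2000 is divisible by 400, so still leap.
No century exceptions apply. Count: 19.

19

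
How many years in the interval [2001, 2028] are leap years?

Years divisible by 4 in [2001, 2028]: 2004, 2008, 2012, 2016, 2020, 2024, 2028.
No century exceptions apply. Count: 7.

7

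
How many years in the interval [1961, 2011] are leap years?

12

Years divisible by 4 in [1961, 2011]: 1964, 1968, 1972, 1976, 1980, 1984, 1988, 1992, 1996, 2000, 2004, 2008.
2000 is divisible by 400, so still leap.
No century exceptions apply. Count: 12.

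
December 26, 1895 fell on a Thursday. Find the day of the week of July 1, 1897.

Thursday

December 1895: 31 − 26 = 5 days remain.
Then 18 full months totalling 547 days.
July 1, 1897: 1 day.
Total: 5 + 547 + 1 = 553 days.
553 is a multiple of 7, so July 1, 1897 falls on the same weekday: Thursday.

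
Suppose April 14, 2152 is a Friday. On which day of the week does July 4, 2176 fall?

Day-of-year of April 14, 2152: 105.
Day-of-year of July 4, 2176: 186.
2152 has 366 days, so 366 − 105 = 261 days remain in 2152.
Full years 2153–2175: 18 common + 5 leap = 18×365 + 5×366 = 8400 days.
Total: 261 + 8400 + 186 = 8847 days.
8847 mod 7 = 6, so 6 days after Friday is Thursday.

Thursday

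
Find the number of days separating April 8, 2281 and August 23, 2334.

19494

Day-of-year of April 8, 2281: 98.
Day-of-year of August 23, 2334: 235.
2281 has 365 days, so 365 − 98 = 267 days remain in 2281.
Full years 2282–2333: 40 common + 12 leap = 40×365 + 12×366 = 18992 days.
Total: 267 + 18992 + 235 = 19494 days.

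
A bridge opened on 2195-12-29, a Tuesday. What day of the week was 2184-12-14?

Tuesday

Count forward from the earlier date (December 14, 2184) to the later (December 29, 2195):
From December 14, 2184 to December 14, 2195: 11 years, of which 2 contain a Feb 29 — 9×365 + 2×366 = 4017 days.
Within December 2195: 29 − 14 = 15 days.
Total: 4032 days.
4032 is a multiple of 7, so 2184-12-14 falls on the same weekday: Tuesday.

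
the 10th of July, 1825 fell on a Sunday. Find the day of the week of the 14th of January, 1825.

Friday

Count forward from the earlier date (January 14, 1825) to the later (July 10, 1825):
January 1825: 31 − 14 = 17 days remain.
Then February 1825 (28), March (31), April (30), May (31), June (30): 28 + 31 + 30 + 31 + 30 = 150 days.
July 1–10, 1825: 10 days.
Total: 17 + 150 + 10 = 177 days.
177 mod 7 = 2, so 2 days before Sunday is Friday.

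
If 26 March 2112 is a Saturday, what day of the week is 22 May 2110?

Count forward from the earlier date (May 22, 2110) to the later (March 26, 2112):
Day-of-year of May 22, 2110: 142.
Day-of-year of March 26, 2112: 86.
2110 has 365 days, so 365 − 142 = 223 days remain in 2110.
Full years: 2111: 365. Sum = 365.
Total: 223 + 365 + 86 = 674 days.
674 mod 7 = 2, so 2 days before Saturday is Thursday.

Thursday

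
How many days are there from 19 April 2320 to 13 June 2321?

April 2320: 30 − 19 = 11 days remain.
Then 13 full months totalling 396 days.
June 1–13, 2321: 13 days.
Total: 11 + 396 + 13 = 420 days.

420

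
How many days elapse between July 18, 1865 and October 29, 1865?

July 1865: 31 − 18 = 13 days remain.
Then August (31), September (30): 31 + 30 = 61 days.
October 1–29, 1865: 29 days.
Total: 13 + 61 + 29 = 103 days.

103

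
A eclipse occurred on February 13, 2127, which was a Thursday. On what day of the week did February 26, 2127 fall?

Within February 2127: 26 − 13 = 13 days.
13 mod 7 = 6, so 6 days after Thursday is Wednesday.

Wednesday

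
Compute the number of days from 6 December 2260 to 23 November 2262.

717

Day-of-year of December 6, 2260: 341.
Day-of-year of November 23, 2262: 327.
2260 has 366 days, so 366 − 341 = 25 days remain in 2260.
Full years: 2261: 365. Sum = 365.
Total: 25 + 365 + 327 = 717 days.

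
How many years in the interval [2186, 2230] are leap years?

Years divisible by 4 in [2186, 2230]: 2188, 2192, 2196, 2200, 2204, 2208, 2212, 2216, 2220, 2224, 2228.
Of these, 2200 is divisible by 100 but not 400, so not leap.
Leap years: 11 − 1 = 10.

10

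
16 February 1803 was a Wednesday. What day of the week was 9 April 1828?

Wednesday

From February 16, 1803 to February 16, 1828: 25 years, of which 6 contain a Feb 29 — 19×365 + 6×366 = 9131 days.
February 1828: 29 − 16 = 13 days remain (1828 is a leap year, so February has 29 days).
Then March (31): 31 days.
April 1–9, 1828: 9 days.
Residual: 53 days.
Total: 9184 days.
9184 is a multiple of 7, so 9 April 1828 falls on the same weekday: Wednesday.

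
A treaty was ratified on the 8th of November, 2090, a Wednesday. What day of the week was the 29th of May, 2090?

Count forward from the earlier date (May 29, 2090) to the later (November 8, 2090):
May 2090: 31 − 29 = 2 days remain.
Then June (30), July (31), August (31), September (30), October (31): 30 + 31 + 31 + 30 + 31 = 153 days.
November 1–8, 2090: 8 days.
Total: 2 + 153 + 8 = 163 days.
163 mod 7 = 2, so 2 days before Wednesday is Monday.

Monday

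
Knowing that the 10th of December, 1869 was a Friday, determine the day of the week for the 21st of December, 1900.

From December 10, 1869 to December 10, 1900: 31 years, of which 7 contain a Feb 29 — 24×365 + 7×366 = 11322 days.
(1900 is not a leap year (divisible by 100 but not 400).)
Within December 1900: 21 − 10 = 11 days.
Total: 11333 days.
11333 is a multiple of 7, so the 21st of December, 1900 falls on the same weekday: Friday.

Friday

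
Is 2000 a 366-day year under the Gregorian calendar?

2000 is a leap year (divisible by 400).

Yes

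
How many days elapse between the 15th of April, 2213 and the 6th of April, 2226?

Day-of-year of April 15, 2213: 105.
Day-of-year of April 6, 2226: 96.
2213 has 365 days, so 365 − 105 = 260 days remain in 2213.
Full years 2214–2225: 9 common + 3 leap = 9×365 + 3×366 = 4383 days.
Total: 260 + 4383 + 96 = 4739 days.

4739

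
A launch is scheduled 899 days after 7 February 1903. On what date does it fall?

25 July 1905

Count 899 days after February 7, 1903:
February 7, 1903 → February 7, 1904: 365 days.
February 7, 1904 → February 7, 1905: 366 days (1904 is a leap year).
February 1905: 28 − 7 = 21 days remain (1905 is not a leap year, so February has 28 days).
Then March (31), April (30), May (31), June (30): 31 + 30 + 31 + 30 = 122 days.
July 1–25, 1905: 25 days.
Residual: 168 days.
Total: 899 days.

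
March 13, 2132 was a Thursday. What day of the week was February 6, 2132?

Wednesday

Count forward from the earlier date (February 6, 2132) to the later (March 13, 2132):
February 2132: 29 − 6 = 23 days remain (2132 is a leap year, so February has 29 days).
March 1–13, 2132: 13 days.
Total: 23 + 13 = 36 days.
36 mod 7 = 1, so 1 day before Thursday is Wednesday.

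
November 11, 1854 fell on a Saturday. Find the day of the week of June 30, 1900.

Day-of-year of November 11, 1854: 315.
Day-of-year of June 30, 1900: 181.
1854 has 365 days, so 365 − 315 = 50 days remain in 1854.
Full years 1855–1899: 34 common + 11 leap = 34×365 + 11×366 = 16436 days.
Total: 50 + 16436 + 181 = 16667 days.
16667 is a multiple of 7, so June 30, 1900 falls on the same weekday: Saturday.

Saturday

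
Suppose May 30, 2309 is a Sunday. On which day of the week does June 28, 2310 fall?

Day-of-year of May 30, 2309: 150.
Day-of-year of June 28, 2310: 179.
2309 has 365 days, so 365 − 150 = 215 days remain in 2309.
Total: 215 + 179 = 394 days.
394 mod 7 = 2, so 2 days after Sunday is Tuesday.

Tuesday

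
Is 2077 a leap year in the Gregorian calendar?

2077 is not a leap year.

No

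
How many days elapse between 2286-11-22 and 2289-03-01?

830

Day-of-year of November 22, 2286: 326.
Day-of-year of March 1, 2289: 60.
2286 has 365 days, so 365 − 326 = 39 days remain in 2286.
Full years: 2287: 365; 2288: 366. Sum = 731.
Total: 39 + 731 + 60 = 830 days.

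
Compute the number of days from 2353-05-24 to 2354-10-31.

525

Day-of-year of May 24, 2353: 144.
Day-of-year of October 31, 2354: 304.
2353 has 365 days, so 365 − 144 = 221 days remain in 2353.
Total: 221 + 304 = 525 days.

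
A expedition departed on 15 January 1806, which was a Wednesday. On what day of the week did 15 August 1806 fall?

January 1806: 31 − 15 = 16 days remain.
Then February 1806 (28), March (31), April (30), May (31), June (30), July (31): 28 + 31 + 30 + 31 + 30 + 31 = 181 days.
August 1–15, 1806: 15 days.
Total: 16 + 181 + 15 = 212 days.
212 mod 7 = 2, so 2 days after Wednesday is Friday.

Friday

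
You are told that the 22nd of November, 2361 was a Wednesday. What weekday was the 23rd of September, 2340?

Count forward from the earlier date (September 23, 2340) to the later (November 22, 2361):
From September 23, 2340 to September 23, 2361: 21 years, of which 5 contain a Feb 29 — 16×365 + 5×366 = 7670 days.
September 2361: 30 − 23 = 7 days remain.
Then October (31): 31 days.
November 1–22, 2361: 22 days.
Residual: 60 days.
Total: 7730 days.
7730 mod 7 = 2, so 2 days before Wednesday is Monday.

Monday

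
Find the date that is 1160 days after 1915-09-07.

1918-11-10

Count 1160 days after September 7, 1915:
September 7, 1915 → September 7, 1916: 366 days (1916 is a leap year).
September 7, 1916 → September 7, 1917: 365 days.
September 7, 1917 → September 7, 1918: 365 days.
September 1918: 30 − 7 = 23 days remain.
Then October (31): 31 days.
November 1–10, 1918: 10 days.
Residual: 64 days.
Total: 1160 days.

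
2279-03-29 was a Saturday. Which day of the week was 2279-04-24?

Thursday

March 2279: 31 − 29 = 2 days remain.
April 1–24, 2279: 24 days.
Total: 2 + 24 = 26 days.
26 mod 7 = 5, so 5 days after Saturday is Thursday.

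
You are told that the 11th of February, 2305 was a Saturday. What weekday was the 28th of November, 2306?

Wednesday

February 11, 2305 → February 11, 2306: 365 days.
February 2306: 28 − 11 = 17 days remain (2306 is not a leap year, so February has 28 days).
Then March (31), April (30), May (31), June (30), July (31), August (31), September (30), October (31): 31 + 30 + 31 + 30 + 31 + 31 + 30 + 31 = 245 days.
November 1–28, 2306: 28 days.
Residual: 290 days.
Total: 655 days.
655 mod 7 = 4, so 4 days after Saturday is Wednesday.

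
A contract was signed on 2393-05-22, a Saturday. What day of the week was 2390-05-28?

Monday

Count forward from the earlier date (May 28, 2390) to the later (May 22, 2393):
Day-of-year of May 28, 2390: 148.
Day-of-year of May 22, 2393: 142.
2390 has 365 days, so 365 − 148 = 217 days remain in 2390.
Full years: 2391: 365; 2392: 366. Sum = 731.
Total: 217 + 731 + 142 = 1090 days.
1090 mod 7 = 5, so 5 days before Saturday is Monday.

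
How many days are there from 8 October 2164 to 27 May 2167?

961

Day-of-year of October 8, 2164: 282.
Day-of-year of May 27, 2167: 147.
2164 has 366 days, so 366 − 282 = 84 days remain in 2164.
Full years: 2165: 365; 2166: 365. Sum = 730.
Total: 84 + 730 + 147 = 961 days.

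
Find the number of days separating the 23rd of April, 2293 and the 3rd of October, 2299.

April 23, 2293 → April 23, 2294: 365 days.
April 23, 2294 → April 23, 2295: 365 days.
April 23, 2295 → April 23, 2296: 366 days (2296 is a leap year).
April 23, 2296 → April 23, 2297: 365 days.
April 23, 2297 → April 23, 2298: 365 days.
April 23, 2298 → April 23, 2299: 365 days.
April 2299: 30 − 23 = 7 days remain.
Then May (31), June (30), July (31), August (31), September (30): 31 + 30 + 31 + 31 + 30 = 153 days.
October 1–3, 2299: 3 days.
Residual: 163 days.
Total: 2354 days.

2354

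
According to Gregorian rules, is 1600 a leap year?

1600 is a leap year (divisible by 400).

Yes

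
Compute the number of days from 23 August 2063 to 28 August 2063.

Within August 2063: 28 − 23 = 5 days.

5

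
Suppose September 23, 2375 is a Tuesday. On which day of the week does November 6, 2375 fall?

Thursday

September 2375: 30 − 23 = 7 days remain.
Then October (31): 31 days.
November 1–6, 2375: 6 days.
Total: 7 + 31 + 6 = 44 days.
44 mod 7 = 2, so 2 days after Tuesday is Thursday.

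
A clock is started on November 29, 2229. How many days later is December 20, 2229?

21

November 2229: 30 − 29 = 1 day remains.
December 1–20, 2229: 20 days.
Total: 1 + 20 = 21 days.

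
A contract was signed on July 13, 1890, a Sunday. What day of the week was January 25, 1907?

Friday

From July 13, 1890 to July 13, 1906: 16 years, of which 3 contain a Feb 29 — 13×365 + 3×366 = 5843 days.
(1900 is not a leap year (divisible by 100 but not 400).)
July 1906: 31 − 13 = 18 days remain.
Then August (31), September (30), October (31), November (30), December (31): 31 + 30 + 31 + 30 + 31 = 153 days.
January 1–25, 1907: 25 days.
Residual: 196 days.
Total: 6039 days.
6039 mod 7 = 5, so 5 days after Sunday is Friday.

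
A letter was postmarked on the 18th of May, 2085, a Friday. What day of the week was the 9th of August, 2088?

Monday

Day-of-year of May 18, 2085: 138.
Day-of-year of August 9, 2088: 222.
2085 has 365 days, so 365 − 138 = 227 days remain in 2085.
Full years: 2086: 365; 2087: 365. Sum = 730.
Total: 227 + 730 + 222 = 1179 days.
1179 mod 7 = 3, so 3 days after Friday is Monday.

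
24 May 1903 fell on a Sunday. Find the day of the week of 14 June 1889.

Friday

Count forward from the earlier date (June 14, 1889) to the later (May 24, 1903):
Day-of-year of June 14, 1889: 165.
Day-of-year of May 24, 1903: 144.
1889 has 365 days, so 365 − 165 = 200 days remain in 1889.
Full years 1890–1902: 11 common + 2 leap = 11×365 + 2×366 = 4747 days.
Total: 200 + 4747 + 144 = 5091 days.
5091 mod 7 = 2, so 2 days before Sunday is Friday.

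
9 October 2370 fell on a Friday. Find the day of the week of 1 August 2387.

From October 9, 2370 to October 9, 2386: 16 years, of which 4 contain a Feb 29 — 12×365 + 4×366 = 5844 days.
October 2386: 31 − 9 = 22 days remain.
Then 9 full months totalling 273 days.
August 1, 2387: 1 day.
Residual: 296 days.
Total: 6140 days.
6140 mod 7 = 1, so 1 day after Friday is Saturday.

Saturday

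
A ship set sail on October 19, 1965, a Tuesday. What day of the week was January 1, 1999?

From October 19, 1965 to October 19, 1998: 33 years, of which 8 contain a Feb 29 — 25×365 + 8×366 = 12053 days.
October 1998: 31 − 19 = 12 days remain.
Then November (30), December (31): 30 + 31 = 61 days.
January 1, 1999: 1 day.
Residual: 74 days.
Total: 12127 days.
12127 mod 7 = 3, so 3 days after Tuesday is Friday.

Friday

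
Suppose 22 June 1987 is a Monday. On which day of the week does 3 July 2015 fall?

Friday

Day-of-year of June 22, 1987: 173.
Day-of-year of July 3, 2015: 184.
1987 has 365 days, so 365 − 173 = 192 days remain in 1987.
Full years 1988–2014: 20 common + 7 leap = 20×365 + 7×366 = 9862 days.
Total: 192 + 9862 + 184 = 10238 days.
10238 mod 7 = 4, so 4 days after Monday is Friday.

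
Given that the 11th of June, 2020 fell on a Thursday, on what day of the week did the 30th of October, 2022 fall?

June 2020: 30 − 11 = 19 days remain.
Then 27 full months totalling 822 days.
October 1–30, 2022: 30 days.
Total: 19 + 822 + 30 = 871 days.
871 mod 7 = 3, so 3 days after Thursday is Sunday.

Sunday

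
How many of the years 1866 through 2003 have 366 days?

Years divisible by 4: 1868, 1872, …, 2000 — 34 in all.
Of these, 1900 is divisible by 100 but not 400, so not leap.
2000 is divisible by 400, so still leap.
Leap years: 34 − 1 = 33.

33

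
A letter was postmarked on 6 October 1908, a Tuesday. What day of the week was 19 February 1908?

Wednesday

Count forward from the earlier date (February 19, 1908) to the later (October 6, 1908):
February 1908: 29 − 19 = 10 days remain (1908 is a leap year, so February has 29 days).
Then March (31), April (30), May (31), June (30), July (31), August (31), September (30): 31 + 30 + 31 + 30 + 31 + 31 + 30 = 214 days.
October 1–6, 1908: 6 days.
Total: 10 + 214 + 6 = 230 days.
230 mod 7 = 6, so 6 days before Tuesday is Wednesday.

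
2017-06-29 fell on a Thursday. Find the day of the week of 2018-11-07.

Wednesday

Day-of-year of June 29, 2017: 180.
Day-of-year of November 7, 2018: 311.
2017 has 365 days, so 365 − 180 = 185 days remain in 2017.
Total: 185 + 311 = 496 days.
496 mod 7 = 6, so 6 days after Thursday is Wednesday.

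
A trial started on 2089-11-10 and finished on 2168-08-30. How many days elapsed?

Day-of-year of November 10, 2089: 314.
Day-of-year of August 30, 2168: 243.
2089 has 365 days, so 365 − 314 = 51 days remain in 2089.
Full years 2090–2167: 60 common + 18 leap = 60×365 + 18×366 = 28488 days.
Total: 51 + 28488 + 243 = 28782 days.

28782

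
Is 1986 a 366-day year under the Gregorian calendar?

No

1986 is not a leap year.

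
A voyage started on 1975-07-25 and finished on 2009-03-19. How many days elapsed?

Day-of-year of July 25, 1975: 206.
Day-of-year of March 19, 2009: 78.
1975 has 365 days, so 365 − 206 = 159 days remain in 1975.
Full years 1976–2008: 24 common + 9 leap = 24×365 + 9×366 = 12054 days.
Total: 159 + 12054 + 78 = 12291 days.

12291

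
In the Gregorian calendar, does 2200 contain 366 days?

No

2200 is not a leap year (divisible by 100 but not 400).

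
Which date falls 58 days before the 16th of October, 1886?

the 19th of August, 1886

Count 58 days before October 16, 1886:
August 1886: 31 − 19 = 12 days remain.
Then September (30): 30 days.
October 1–16, 1886: 16 days.
Total: 12 + 30 + 16 = 58 days.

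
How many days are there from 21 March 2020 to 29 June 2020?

March 2020: 31 − 21 = 10 days remain.
Then April (30), May (31): 30 + 31 = 61 days.
June 1–29, 2020: 29 days.
Total: 10 + 61 + 29 = 100 days.

100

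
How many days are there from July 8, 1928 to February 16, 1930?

588

Day-of-year of July 8, 1928: 190.
Day-of-year of February 16, 1930: 47.
1928 has 366 days, so 366 − 190 = 176 days remain in 1928.
Full years: 1929: 365. Sum = 365.
Total: 176 + 365 + 47 = 588 days.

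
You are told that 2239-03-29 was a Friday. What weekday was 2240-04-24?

Friday

March 29, 2239 → March 29, 2240: 366 days (2240 is a leap year).
March 2240: 31 − 29 = 2 days remain.
April 1–24, 2240: 24 days.
Residual: 26 days.
Total: 392 days.
392 is a multiple of 7, so 2240-04-24 falls on the same weekday: Friday.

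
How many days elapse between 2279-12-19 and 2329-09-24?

18176

From December 19, 2279 to December 19, 2328: 49 years, of which 12 contain a Feb 29 — 37×365 + 12×366 = 17897 days.
(2300 is not a leap year (divisible by 100 but not 400).)
December 2328: 31 − 19 = 12 days remain.
Then January (31), February 2329 (28), March (31), April (30), May (31), June (30), July (31), August (31): 31 + 28 + 31 + 30 + 31 + 30 + 31 + 31 = 243 days.
September 1–24, 2329: 24 days.
Residual: 279 days.
Total: 18176 days.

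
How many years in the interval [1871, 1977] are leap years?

26

Years divisible by 4: 1872, 1876, …, 1976 — 27 in all.
Of these, 1900 is divisible by 100 but not 400, so not leap.
Leap years: 27 − 1 = 26.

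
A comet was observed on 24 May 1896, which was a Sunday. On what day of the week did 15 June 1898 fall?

May 24, 1896 → May 24, 1897: 365 days.
May 24, 1897 → May 24, 1898: 365 days.
May 1898: 31 − 24 = 7 days remain.
June 1–15, 1898: 15 days.
Residual: 22 days.
Total: 752 days.
752 mod 7 = 3, so 3 days after Sunday is Wednesday.

Wednesday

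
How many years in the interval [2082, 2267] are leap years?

44

Years divisible by 4: 2084, 2088, …, 2264 — 46 in all.
Of these, 2100, 2200 are divisible by 100 but not 400, so not leap.
Leap years: 46 − 2 = 44.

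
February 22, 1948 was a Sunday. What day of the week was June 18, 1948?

Friday

February 1948: 29 − 22 = 7 days remain (1948 is a leap year, so February has 29 days).
Then March (31), April (30), May (31): 31 + 30 + 31 = 92 days.
June 1–18, 1948: 18 days.
Total: 7 + 92 + 18 = 117 days.
117 mod 7 = 5, so 5 days after Sunday is Friday.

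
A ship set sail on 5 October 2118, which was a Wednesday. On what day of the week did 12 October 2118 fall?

Within October 2118: 12 − 5 = 7 days.
7 is a multiple of 7, so 12 October 2118 falls on the same weekday: Wednesday.

Wednesday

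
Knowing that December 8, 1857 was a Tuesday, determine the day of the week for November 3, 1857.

Tuesday

Count forward from the earlier date (November 3, 1857) to the later (December 8, 1857):
November 1857: 30 − 3 = 27 days remain.
December 1–8, 1857: 8 days.
Total: 27 + 8 = 35 days.
35 is a multiple of 7, so November 3, 1857 falls on the same weekday: Tuesday.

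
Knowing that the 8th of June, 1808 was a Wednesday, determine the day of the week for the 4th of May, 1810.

June 1808: 30 − 8 = 22 days remain.
Then 22 full months totalling 669 days.
May 1–4, 1810: 4 days.
Total: 22 + 669 + 4 = 695 days.
695 mod 7 = 2, so 2 days after Wednesday is Friday.

Friday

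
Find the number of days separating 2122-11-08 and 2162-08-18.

14528

Day-of-year of November 8, 2122: 312.
Day-of-year of August 18, 2162: 230.
2122 has 365 days, so 365 − 312 = 53 days remain in 2122.
Full years 2123–2161: 29 common + 10 leap = 29×365 + 10×366 = 14245 days.
Total: 53 + 14245 + 230 = 14528 days.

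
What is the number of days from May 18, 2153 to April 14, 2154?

331

May 2153: 31 − 18 = 13 days remain.
Then 10 full months totalling 304 days.
April 1–14, 2154: 14 days.
Total: 13 + 304 + 14 = 331 days.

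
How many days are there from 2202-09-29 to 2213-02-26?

From September 29, 2202 to September 29, 2212: 10 years, of which 3 contain a Feb 29 — 7×365 + 3×366 = 3653 days.
September 2212: 30 − 29 = 1 day remains.
Then October (31), November (30), December (31), January (31): 31 + 30 + 31 + 31 = 123 days.
February 1–26, 2213: 26 days (2213 is not a leap year).
Residual: 150 days.
Total: 3803 days.

3803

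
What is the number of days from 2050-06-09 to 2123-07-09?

From June 9, 2050 to June 9, 2123: 73 years, of which 17 contain a Feb 29 — 56×365 + 17×366 = 26662 days.
(2100 is not a leap year (divisible by 100 but not 400).)
June 2123: 30 − 9 = 21 days remain.
July 1–9, 2123: 9 days.
Residual: 30 days.
Total: 26692 days.

26692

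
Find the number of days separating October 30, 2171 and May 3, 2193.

From October 30, 2171 to October 30, 2192: 21 years, of which 6 contain a Feb 29 — 15×365 + 6×366 = 7671 days.
October 2192: 31 − 30 = 1 day remains.
Then November (30), December (31), January (31), February 2193 (28), March (31), April (30): 30 + 31 + 31 + 28 + 31 + 30 = 181 days.
May 1–3, 2193: 3 days.
Residual: 185 days.
Total: 7856 days.

7856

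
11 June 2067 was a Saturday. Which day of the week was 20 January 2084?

Thursday

Day-of-year of June 11, 2067: 162.
Day-of-year of January 20, 2084: 20.
2067 has 365 days, so 365 − 162 = 203 days remain in 2067.
Full years 2068–2083: 12 common + 4 leap = 12×365 + 4×366 = 5844 days.
Total: 203 + 5844 + 20 = 6067 days.
6067 mod 7 = 5, so 5 days after Saturday is Thursday.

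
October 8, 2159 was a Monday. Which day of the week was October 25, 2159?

Thursday

Within October 2159: 25 − 8 = 17 days.
17 mod 7 = 3, so 3 days after Monday is Thursday.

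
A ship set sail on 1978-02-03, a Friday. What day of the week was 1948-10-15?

Friday

Count forward from the earlier date (October 15, 1948) to the later (February 3, 1978):
Day-of-year of October 15, 1948: 289.
Day-of-year of February 3, 1978: 34.
1948 has 366 days, so 366 − 289 = 77 days remain in 1948.
Full years 1949–1977: 22 common + 7 leap = 22×365 + 7×366 = 10592 days.
Total: 77 + 10592 + 34 = 10703 days.
10703 is a multiple of 7, so 1948-10-15 falls on the same weekday: Friday.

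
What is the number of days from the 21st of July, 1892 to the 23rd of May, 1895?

1036

July 21, 1892 → July 21, 1893: 365 days.
July 21, 1893 → July 21, 1894: 365 days.
July 1894: 31 − 21 = 10 days remain.
Then 9 full months totalling 273 days.
May 1–23, 1895: 23 days.
Residual: 306 days.
Total: 1036 days.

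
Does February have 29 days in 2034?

No

2034 is not a leap year.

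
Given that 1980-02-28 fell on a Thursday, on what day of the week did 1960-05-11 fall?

Wednesday

Count forward from the earlier date (May 11, 1960) to the later (February 28, 1980):
Day-of-year of May 11, 1960: 132.
Day-of-year of February 28, 1980: 59.
1960 has 366 days, so 366 − 132 = 234 days remain in 1960.
Full years 1961–1979: 15 common + 4 leap = 15×365 + 4×366 = 6939 days.
Total: 234 + 6939 + 59 = 7232 days.
7232 mod 7 = 1, so 1 day before Thursday is Wednesday.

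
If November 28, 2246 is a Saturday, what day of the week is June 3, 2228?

Tuesday

Count forward from the earlier date (June 3, 2228) to the later (November 28, 2246):
Day-of-year of June 3, 2228: 155.
Day-of-year of November 28, 2246: 332.
2228 has 366 days, so 366 − 155 = 211 days remain in 2228.
Full years 2229–2245: 13 common + 4 leap = 13×365 + 4×366 = 6209 days.
Total: 211 + 6209 + 332 = 6752 days.
6752 mod 7 = 4, so 4 days before Saturday is Tuesday.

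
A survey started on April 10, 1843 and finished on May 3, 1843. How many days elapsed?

23

April 1843: 30 − 10 = 20 days remain.
May 1–3, 1843: 3 days.
Total: 20 + 3 = 23 days.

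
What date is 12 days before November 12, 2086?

October 31, 2086

Count 12 days before November 12, 2086:
October 2086: 31 − 31 = 0 days remain.
November 1–12, 2086: 12 days.
Total: 0 + 12 = 12 days.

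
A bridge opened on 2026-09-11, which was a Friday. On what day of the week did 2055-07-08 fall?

From September 11, 2026 to September 11, 2054: 28 years, of which 7 contain a Feb 29 — 21×365 + 7×366 = 10227 days.
September 2054: 30 − 11 = 19 days remain.
Then 9 full months totalling 273 days.
July 1–8, 2055: 8 days.
Residual: 300 days.
Total: 10527 days.
10527 mod 7 = 6, so 6 days after Friday is Thursday.

Thursday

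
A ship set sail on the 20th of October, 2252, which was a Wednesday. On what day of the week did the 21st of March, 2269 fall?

Sunday

Day-of-year of October 20, 2252: 294.
Day-of-year of March 21, 2269: 80.
2252 has 366 days, so 366 − 294 = 72 days remain in 2252.
Full years 2253–2268: 12 common + 4 leap = 12×365 + 4×366 = 5844 days.
Total: 72 + 5844 + 80 = 5996 days.
5996 mod 7 = 4, so 4 days after Wednesday is Sunday.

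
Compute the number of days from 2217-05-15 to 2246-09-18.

From May 15, 2217 to May 15, 2246: 29 years, of which 7 contain a Feb 29 — 22×365 + 7×366 = 10592 days.
May 2246: 31 − 15 = 16 days remain.
Then June (30), July (31), August (31): 30 + 31 + 31 = 92 days.
September 1–18, 2246: 18 days.
Residual: 126 days.
Total: 10718 days.

10718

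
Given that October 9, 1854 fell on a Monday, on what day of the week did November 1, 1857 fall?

Sunday

October 9, 1854 → October 9, 1855: 365 days.
October 9, 1855 → October 9, 1856: 366 days (1856 is a leap year).
October 9, 1856 → October 9, 1857: 365 days.
October 1857: 31 − 9 = 22 days remain.
November 1, 1857: 1 day.
Residual: 23 days.
Total: 1119 days.
1119 mod 7 = 6, so 6 days after Monday is Sunday.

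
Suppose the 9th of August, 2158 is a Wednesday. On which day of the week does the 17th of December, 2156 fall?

Friday

Count forward from the earlier date (December 17, 2156) to the later (August 9, 2158):
December 2156: 31 − 17 = 14 days remain.
Then 19 full months totalling 577 days.
August 1–9, 2158: 9 days.
Total: 14 + 577 + 9 = 600 days.
600 mod 7 = 5, so 5 days before Wednesday is Friday.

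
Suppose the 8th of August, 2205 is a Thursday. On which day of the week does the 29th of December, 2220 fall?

Friday

Day-of-year of August 8, 2205: 220.
Day-of-year of December 29, 2220: 364.
2205 has 365 days, so 365 − 220 = 145 days remain in 2205.
Full years 2206–2219: 11 common + 3 leap = 11×365 + 3×366 = 5113 days.
Total: 145 + 5113 + 364 = 5622 days.
5622 mod 7 = 1, so 1 day after Thursday is Friday.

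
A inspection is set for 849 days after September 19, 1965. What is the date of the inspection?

January 16, 1968

Count 849 days after September 19, 1965:
September 19, 1965 → September 19, 1966: 365 days.
September 19, 1966 → September 19, 1967: 365 days.
September 1967: 30 − 19 = 11 days remain.
Then October (31), November (30), December (31): 31 + 30 + 31 = 92 days.
January 1–16, 1968: 16 days.
Residual: 119 days.
Total: 849 days.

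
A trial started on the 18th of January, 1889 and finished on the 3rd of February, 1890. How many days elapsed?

381

January 1889: 31 − 18 = 13 days remain.
Then 12 full months totalling 365 days.
February 1–3, 1890: 3 days (1890 is not a leap year).
Total: 13 + 365 + 3 = 381 days.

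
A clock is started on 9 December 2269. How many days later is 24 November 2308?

From December 9, 2269 to December 9, 2307: 38 years, of which 8 contain a Feb 29 — 30×365 + 8×366 = 13878 days.
(2300 is not a leap year (divisible by 100 but not 400).)
December 2307: 31 − 9 = 22 days remain.
Then 10 full months totalling 305 days.
November 1–24, 2308: 24 days.
Residual: 351 days.
Total: 14229 days.

14229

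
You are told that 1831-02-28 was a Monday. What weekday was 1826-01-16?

Count forward from the earlier date (January 16, 1826) to the later (February 28, 1831):
January 16, 1826 → January 16, 1827: 365 days.
January 16, 1827 → January 16, 1828: 365 days.
January 16, 1828 → January 16, 1829: 366 days (1828 is a leap year).
January 16, 1829 → January 16, 1830: 365 days.
January 16, 1830 → January 16, 1831: 365 days.
January 1831: 31 − 16 = 15 days remain.
February 1–28, 1831: 28 days (1831 is not a leap year).
Residual: 43 days.
Total: 1869 days.
1869 is a multiple of 7, so 1826-01-16 falls on the same weekday: Monday.

Monday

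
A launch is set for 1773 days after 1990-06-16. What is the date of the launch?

1995-04-24

Count 1773 days after June 16, 1990:
Day-of-year of June 16, 1990: 167.
Day-of-year of April 24, 1995: 114.
1990 has 365 days, so 365 − 167 = 198 days remain in 1990.
Full years: 1991: 365; 1992: 366; 1993: 365; 1994: 365. Sum = 1461.
Total: 198 + 1461 + 114 = 1773 days.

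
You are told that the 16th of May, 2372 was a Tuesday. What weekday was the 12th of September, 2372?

Tuesday

May 2372: 31 − 16 = 15 days remain.
Then June (30), July (31), August (31): 30 + 31 + 31 = 92 days.
September 1–12, 2372: 12 days.
Total: 15 + 92 + 12 = 119 days.
119 is a multiple of 7, so the 12th of September, 2372 falls on the same weekday: Tuesday.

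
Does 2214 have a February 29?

2214 is not a leap year.

No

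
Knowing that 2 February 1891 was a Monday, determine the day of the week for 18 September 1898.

Sunday

Day-of-year of February 2, 1891: 33.
Day-of-year of September 18, 1898: 261.
1891 has 365 days, so 365 − 33 = 332 days remain in 1891.
Full years: 1892: 366; 1893: 365; 1894: 365; 1895: 365; 1896: 366; 1897: 365. Sum = 2192.
Total: 332 + 2192 + 261 = 2785 days.
2785 mod 7 = 6, so 6 days after Monday is Sunday.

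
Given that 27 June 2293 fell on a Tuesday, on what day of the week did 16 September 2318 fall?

From June 27, 2293 to June 27, 2318: 25 years, of which 5 contain a Feb 29 — 20×365 + 5×366 = 9130 days.
(2300 is not a leap year (divisible by 100 but not 400).)
June 2318: 30 − 27 = 3 days remain.
Then July (31), August (31): 31 + 31 = 62 days.
September 1–16, 2318: 16 days.
Residual: 81 days.
Total: 9211 days.
9211 mod 7 = 6, so 6 days after Tuesday is Monday.

Monday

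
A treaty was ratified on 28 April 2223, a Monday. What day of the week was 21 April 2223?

Monday

Count forward from the earlier date (April 21, 2223) to the later (April 28, 2223):
Within April 2223: 28 − 21 = 7 days.
7 is a multiple of 7, so 21 April 2223 falls on the same weekday: Monday.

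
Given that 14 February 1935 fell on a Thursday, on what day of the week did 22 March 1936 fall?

Day-of-year of February 14, 1935: 45.
Day-of-year of March 22, 1936: 82.
1935 has 365 days, so 365 − 45 = 320 days remain in 1935.
Total: 320 + 82 = 402 days.
402 mod 7 = 3, so 3 days after Thursday is Sunday.

Sunday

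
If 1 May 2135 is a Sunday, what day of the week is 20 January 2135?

Count forward from the earlier date (January 20, 2135) to the later (May 1, 2135):
January 2135: 31 − 20 = 11 days remain.
Then February 2135 (28), March (31), April (30): 28 + 31 + 30 = 89 days.
May 1, 2135: 1 day.
Total: 11 + 89 + 1 = 101 days.
101 mod 7 = 3, so 3 days before Sunday is Thursday.

Thursday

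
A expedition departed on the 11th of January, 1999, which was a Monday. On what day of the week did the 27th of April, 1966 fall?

Count forward from the earlier date (April 27, 1966) to the later (January 11, 1999):
Day-of-year of April 27, 1966: 117.
Day-of-year of January 11, 1999: 11.
1966 has 365 days, so 365 − 117 = 248 days remain in 1966.
Full years 1967–1998: 24 common + 8 leap = 24×365 + 8×366 = 11688 days.
Total: 248 + 11688 + 11 = 11947 days.
11947 mod 7 = 5, so 5 days before Monday is Wednesday.

Wednesday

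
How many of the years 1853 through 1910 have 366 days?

Years divisible by 4: 1856, 1860, …, 1908 — 14 in all.
Of these, 1900 is divisible by 100 but not 400, so not leap.
Leap years: 14 − 1 = 13.

13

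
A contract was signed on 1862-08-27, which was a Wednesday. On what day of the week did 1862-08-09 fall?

Saturday

Count forward from the earlier date (August 9, 1862) to the later (August 27, 1862):
Within August 1862: 27 − 9 = 18 days.
18 mod 7 = 4, so 4 days before Wednesday is Saturday.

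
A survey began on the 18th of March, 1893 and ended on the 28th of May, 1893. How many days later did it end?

March 1893: 31 − 18 = 13 days remain.
Then April (30): 30 days.
May 1–28, 1893: 28 days.
Total: 13 + 30 + 28 = 71 days.

71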